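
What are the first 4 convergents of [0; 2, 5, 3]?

Using the convergent recurrence p_i = a_i*p_{i-1} + p_{i-2}, q_i = a_i*q_{i-1} + q_{i-2} with p_{-2}=0, p_{-1}=1, q_{-2}=1, q_{-1}=0:
  i=0: a_0=0, p_0 = 0*1 + 0 = 0, q_0 = 0*0 + 1 = 1.
  i=1: a_1=2, p_1 = 2*0 + 1 = 1, q_1 = 2*1 + 0 = 2.
  i=2: a_2=5, p_2 = 5*1 + 0 = 5, q_2 = 5*2 + 1 = 11.
  i=3: a_3=3, p_3 = 3*5 + 1 = 16, q_3 = 3*11 + 2 = 35.

0/1, 1/2, 5/11, 16/35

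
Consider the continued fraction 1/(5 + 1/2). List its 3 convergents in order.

Using the convergent recurrence p_i = a_i*p_{i-1} + p_{i-2}, q_i = a_i*q_{i-1} + q_{i-2} with p_{-2}=0, p_{-1}=1, q_{-2}=1, q_{-1}=0:
  i=0: a_0=0, p_0 = 0*1 + 0 = 0, q_0 = 0*0 + 1 = 1.
  i=1: a_1=5, p_1 = 5*0 + 1 = 1, q_1 = 5*1 + 0 = 5.
  i=2: a_2=2, p_2 = 2*1 + 0 = 2, q_2 = 2*5 + 1 = 11.

0/1, 1/5, 2/11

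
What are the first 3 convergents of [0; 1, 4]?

Using the convergent recurrence p_i = a_i*p_{i-1} + p_{i-2}, q_i = a_i*q_{i-1} + q_{i-2} with p_{-2}=0, p_{-1}=1, q_{-2}=1, q_{-1}=0:
  i=0: a_0=0, p_0 = 0*1 + 0 = 0, q_0 = 0*0 + 1 = 1.
  i=1: a_1=1, p_1 = 1*0 + 1 = 1, q_1 = 1*1 + 0 = 1.
  i=2: a_2=4, p_2 = 4*1 + 0 = 4, q_2 = 4*1 + 1 = 5.

0/1, 1/1, 4/5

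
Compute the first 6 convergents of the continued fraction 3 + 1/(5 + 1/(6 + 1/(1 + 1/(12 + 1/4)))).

3/1, 16/5, 99/31, 115/36, 1479/463, 6031/1888

Using the convergent recurrence p_i = a_i*p_{i-1} + p_{i-2}, q_i = a_i*q_{i-1} + q_{i-2} with p_{-2}=0, p_{-1}=1, q_{-2}=1, q_{-1}=0:
  i=0: a_0=3, p_0 = 3*1 + 0 = 3, q_0 = 3*0 + 1 = 1.
  i=1: a_1=5, p_1 = 5*3 + 1 = 16, q_1 = 5*1 + 0 = 5.
  i=2: a_2=6, p_2 = 6*16 + 3 = 99, q_2 = 6*5 + 1 = 31.
  i=3: a_3=1, p_3 = 1*99 + 16 = 115, q_3 = 1*31 + 5 = 36.
  i=4: a_4=12, p_4 = 12*115 + 99 = 1479, q_4 = 12*36 + 31 = 463.
  i=5: a_5=4, p_5 = 4*1479 + 115 = 6031, q_5 = 4*463 + 36 = 1888.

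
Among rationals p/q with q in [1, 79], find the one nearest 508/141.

263/73

Expand x = 508/141 as a continued fraction with the Euclidean algorithm:
  508 = 3*141 + 85, so a_0 = 3.
  141 = 1*85 + 56, so a_1 = 1.
  85 = 1*56 + 29, so a_2 = 1.
  56 = 1*29 + 27, so a_3 = 1.
  29 = 1*27 + 2, so a_4 = 1.
  27 = 13*2 + 1, so a_5 = 13.
  2 = 2*1 + 0, so a_6 = 2.
so x = [3; 1, 1, 1, 1, 13, 2].
Convergents (p_i = a_i*p_{i-1} + p_{i-2}, q_i = a_i*q_{i-1} + q_{i-2} with p_{-2}=0, p_{-1}=1, q_{-2}=1, q_{-1}=0), until the denominator exceeds 79:
  i=0: a_0=3, p_0 = 3*1 + 0 = 3, q_0 = 3*0 + 1 = 1.
  i=1: a_1=1, p_1 = 1*3 + 1 = 4, q_1 = 1*1 + 0 = 1.
  i=2: a_2=1, p_2 = 1*4 + 3 = 7, q_2 = 1*1 + 1 = 2.
  i=3: a_3=1, p_3 = 1*7 + 4 = 11, q_3 = 1*2 + 1 = 3.
  i=4: a_4=1, p_4 = 1*11 + 7 = 18, q_4 = 1*3 + 2 = 5.
  i=5: a_5=13, p_5 = 13*18 + 11 = 245, q_5 = 13*5 + 3 = 68.
  i=6: a_6=2, p_6 = 2*245 + 18 = 508, q_6 = 2*68 + 5 = 141.
q_6 = 141 > 79, so the last convergent with denominator <= 79 is p_5/q_5 = 245/68.
The closest fraction with denominator <= 79 is either p_5/q_5 or the intermediate fraction (k*p_5 + p_4)/(k*q_5 + q_4) with the largest k >= 1 whose denominator stays <= 79; these approach x as k grows, and every other convergent or intermediate fraction in range is farther away.
Largest k: floor((79 - q_4)/q_5) = floor((79 - 5)/68) = 1.
That gives (1*245 + 18)/(1*68 + 5) = 263/73.
Compare the errors: |x - 245/68| = |508*68 - 245*141|/(141*68) = 1/9588, and |x - 263/73| = |508*73 - 263*141|/(141*73) = 1/10293.
Cross-multiplying, 1*9588 = 9588 < 10293 = 1*10293, so 1/10293 is smaller: the intermediate fraction 263/73 is closer to x than 245/68.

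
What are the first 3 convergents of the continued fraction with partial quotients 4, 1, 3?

Using the convergent recurrence p_i = a_i*p_{i-1} + p_{i-2}, q_i = a_i*q_{i-1} + q_{i-2} with p_{-2}=0, p_{-1}=1, q_{-2}=1, q_{-1}=0:
  i=0: a_0=4, p_0 = 4*1 + 0 = 4, q_0 = 4*0 + 1 = 1.
  i=1: a_1=1, p_1 = 1*4 + 1 = 5, q_1 = 1*1 + 0 = 1.
  i=2: a_2=3, p_2 = 3*5 + 4 = 19, q_2 = 3*1 + 1 = 4.

4/1, 5/1, 19/4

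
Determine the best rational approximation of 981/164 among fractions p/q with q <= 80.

Expand x = 981/164 as a continued fraction with the Euclidean algorithm:
  981 = 5*164 + 161, so a_0 = 5.
  164 = 1*161 + 3, so a_1 = 1.
  161 = 53*3 + 2, so a_2 = 53.
  3 = 1*2 + 1, so a_3 = 1.
  2 = 2*1 + 0, so a_4 = 2.
so x = [5; 1, 53, 1, 2].
Convergents (p_i = a_i*p_{i-1} + p_{i-2}, q_i = a_i*q_{i-1} + q_{i-2} with p_{-2}=0, p_{-1}=1, q_{-2}=1, q_{-1}=0), until the denominator exceeds 80:
  i=0: a_0=5, p_0 = 5*1 + 0 = 5, q_0 = 5*0 + 1 = 1.
  i=1: a_1=1, p_1 = 1*5 + 1 = 6, q_1 = 1*1 + 0 = 1.
  i=2: a_2=53, p_2 = 53*6 + 5 = 323, q_2 = 53*1 + 1 = 54.
  i=3: a_3=1, p_3 = 1*323 + 6 = 329, q_3 = 1*54 + 1 = 55.
  i=4: a_4=2, p_4 = 2*329 + 323 = 981, q_4 = 2*55 + 54 = 164.
q_4 = 164 > 80, so the last convergent with denominator <= 80 is p_3/q_3 = 329/55.
The closest fraction with denominator <= 80 is either p_3/q_3 or the intermediate fraction (k*p_3 + p_2)/(k*q_3 + q_2) with the largest k >= 1 whose denominator stays <= 80; these approach x as k grows, and every other convergent or intermediate fraction in range is farther away.
Largest k: floor((80 - q_2)/q_3) = floor((80 - 54)/55) = 0.
Since k = 0, no intermediate fraction beyond p_3/q_3 has denominator <= 80, so the convergent 329/55 is the closest (its error is |981*55 - 329*164|/(164*55) = 1/9020).

329/55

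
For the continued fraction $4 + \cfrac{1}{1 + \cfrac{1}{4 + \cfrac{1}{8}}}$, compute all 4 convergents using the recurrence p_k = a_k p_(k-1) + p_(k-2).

Using the convergent recurrence p_i = a_i*p_{i-1} + p_{i-2}, q_i = a_i*q_{i-1} + q_{i-2} with p_{-2}=0, p_{-1}=1, q_{-2}=1, q_{-1}=0:
  i=0: a_0=4, p_0 = 4*1 + 0 = 4, q_0 = 4*0 + 1 = 1.
  i=1: a_1=1, p_1 = 1*4 + 1 = 5, q_1 = 1*1 + 0 = 1.
  i=2: a_2=4, p_2 = 4*5 + 4 = 24, q_2 = 4*1 + 1 = 5.
  i=3: a_3=8, p_3 = 8*24 + 5 = 197, q_3 = 8*5 + 1 = 41.

4/1, 5/1, 24/5, 197/41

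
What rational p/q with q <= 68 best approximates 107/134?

Expand x = 107/134 as a continued fraction with the Euclidean algorithm:
  107 = 0*134 + 107, so a_0 = 0.
  134 = 1*107 + 27, so a_1 = 1.
  107 = 3*27 + 26, so a_2 = 3.
  27 = 1*26 + 1, so a_3 = 1.
  26 = 26*1 + 0, so a_4 = 26.
so x = [0; 1, 3, 1, 26].
Convergents (p_i = a_i*p_{i-1} + p_{i-2}, q_i = a_i*q_{i-1} + q_{i-2} with p_{-2}=0, p_{-1}=1, q_{-2}=1, q_{-1}=0), until the denominator exceeds 68:
  i=0: a_0=0, p_0 = 0*1 + 0 = 0, q_0 = 0*0 + 1 = 1.
  i=1: a_1=1, p_1 = 1*0 + 1 = 1, q_1 = 1*1 + 0 = 1.
  i=2: a_2=3, p_2 = 3*1 + 0 = 3, q_2 = 3*1 + 1 = 4.
  i=3: a_3=1, p_3 = 1*3 + 1 = 4, q_3 = 1*4 + 1 = 5.
  i=4: a_4=26, p_4 = 26*4 + 3 = 107, q_4 = 26*5 + 4 = 134.
q_4 = 134 > 68, so the last convergent with denominator <= 68 is p_3/q_3 = 4/5.
The closest fraction with denominator <= 68 is either p_3/q_3 or the intermediate fraction (k*p_3 + p_2)/(k*q_3 + q_2) with the largest k >= 1 whose denominator stays <= 68; these approach x as k grows, and every other convergent or intermediate fraction in range is farther away.
Largest k: floor((68 - q_2)/q_3) = floor((68 - 4)/5) = 12.
That gives (12*4 + 3)/(12*5 + 4) = 51/64.
Compare the errors: |x - 4/5| = |107*5 - 4*134|/(134*5) = 1/670, and |x - 51/64| = |107*64 - 51*134|/(134*64) = 14/8576.
Cross-multiplying, 1*8576 = 8576 < 9380 = 14*670, so 1/670 is smaller: the convergent 4/5 is closer to x than 51/64.

4/5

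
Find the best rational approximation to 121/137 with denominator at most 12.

Expand x = 121/137 as a continued fraction with the Euclidean algorithm:
  121 = 0*137 + 121, so a_0 = 0.
  137 = 1*121 + 16, so a_1 = 1.
  121 = 7*16 + 9, so a_2 = 7.
  16 = 1*9 + 7, so a_3 = 1.
  9 = 1*7 + 2, so a_4 = 1.
  7 = 3*2 + 1, so a_5 = 3.
  2 = 2*1 + 0, so a_6 = 2.
so x = [0; 1, 7, 1, 1, 3, 2].
Convergents (p_i = a_i*p_{i-1} + p_{i-2}, q_i = a_i*q_{i-1} + q_{i-2} with p_{-2}=0, p_{-1}=1, q_{-2}=1, q_{-1}=0), until the denominator exceeds 12:
  i=0: a_0=0, p_0 = 0*1 + 0 = 0, q_0 = 0*0 + 1 = 1.
  i=1: a_1=1, p_1 = 1*0 + 1 = 1, q_1 = 1*1 + 0 = 1.
  i=2: a_2=7, p_2 = 7*1 + 0 = 7, q_2 = 7*1 + 1 = 8.
  i=3: a_3=1, p_3 = 1*7 + 1 = 8, q_3 = 1*8 + 1 = 9.
  i=4: a_4=1, p_4 = 1*8 + 7 = 15, q_4 = 1*9 + 8 = 17.
q_4 = 17 > 12, so the last convergent with denominator <= 12 is p_3/q_3 = 8/9.
The closest fraction with denominator <= 12 is either p_3/q_3 or the intermediate fraction (k*p_3 + p_2)/(k*q_3 + q_2) with the largest k >= 1 whose denominator stays <= 12; these approach x as k grows, and every other convergent or intermediate fraction in range is farther away.
Largest k: floor((12 - q_2)/q_3) = floor((12 - 8)/9) = 0.
Since k = 0, no intermediate fraction beyond p_3/q_3 has denominator <= 12, so the convergent 8/9 is the closest (its error is |121*9 - 8*137|/(137*9) = 7/1233).

8/9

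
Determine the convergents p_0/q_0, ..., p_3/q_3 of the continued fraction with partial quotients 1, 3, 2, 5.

1/1, 4/3, 9/7, 49/38

Using the convergent recurrence p_i = a_i*p_{i-1} + p_{i-2}, q_i = a_i*q_{i-1} + q_{i-2} with p_{-2}=0, p_{-1}=1, q_{-2}=1, q_{-1}=0:
  i=0: a_0=1, p_0 = 1*1 + 0 = 1, q_0 = 1*0 + 1 = 1.
  i=1: a_1=3, p_1 = 3*1 + 1 = 4, q_1 = 3*1 + 0 = 3.
  i=2: a_2=2, p_2 = 2*4 + 1 = 9, q_2 = 2*3 + 1 = 7.
  i=3: a_3=5, p_3 = 5*9 + 4 = 49, q_3 = 5*7 + 3 = 38.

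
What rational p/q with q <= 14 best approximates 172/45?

42/11

Expand x = 172/45 as a continued fraction with the Euclidean algorithm:
  172 = 3*45 + 37, so a_0 = 3.
  45 = 1*37 + 8, so a_1 = 1.
  37 = 4*8 + 5, so a_2 = 4.
  8 = 1*5 + 3, so a_3 = 1.
  5 = 1*3 + 2, so a_4 = 1.
  3 = 1*2 + 1, so a_5 = 1.
  2 = 2*1 + 0, so a_6 = 2.
so x = [3; 1, 4, 1, 1, 1, 2].
Convergents (p_i = a_i*p_{i-1} + p_{i-2}, q_i = a_i*q_{i-1} + q_{i-2} with p_{-2}=0, p_{-1}=1, q_{-2}=1, q_{-1}=0), until the denominator exceeds 14:
  i=0: a_0=3, p_0 = 3*1 + 0 = 3, q_0 = 3*0 + 1 = 1.
  i=1: a_1=1, p_1 = 1*3 + 1 = 4, q_1 = 1*1 + 0 = 1.
  i=2: a_2=4, p_2 = 4*4 + 3 = 19, q_2 = 4*1 + 1 = 5.
  i=3: a_3=1, p_3 = 1*19 + 4 = 23, q_3 = 1*5 + 1 = 6.
  i=4: a_4=1, p_4 = 1*23 + 19 = 42, q_4 = 1*6 + 5 = 11.
  i=5: a_5=1, p_5 = 1*42 + 23 = 65, q_5 = 1*11 + 6 = 17.
q_5 = 17 > 14, so the last convergent with denominator <= 14 is p_4/q_4 = 42/11.
The closest fraction with denominator <= 14 is either p_4/q_4 or the intermediate fraction (k*p_4 + p_3)/(k*q_4 + q_3) with the largest k >= 1 whose denominator stays <= 14; these approach x as k grows, and every other convergent or intermediate fraction in range is farther away.
Largest k: floor((14 - q_3)/q_4) = floor((14 - 6)/11) = 0.
Since k = 0, no intermediate fraction beyond p_4/q_4 has denominator <= 14, so the convergent 42/11 is the closest (its error is |172*11 - 42*45|/(45*11) = 2/495).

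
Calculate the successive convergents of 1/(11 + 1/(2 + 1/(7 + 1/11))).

0/1, 1/11, 2/23, 15/172, 167/1915

Using the convergent recurrence p_i = a_i*p_{i-1} + p_{i-2}, q_i = a_i*q_{i-1} + q_{i-2} with p_{-2}=0, p_{-1}=1, q_{-2}=1, q_{-1}=0:
  i=0: a_0=0, p_0 = 0*1 + 0 = 0, q_0 = 0*0 + 1 = 1.
  i=1: a_1=11, p_1 = 11*0 + 1 = 1, q_1 = 11*1 + 0 = 11.
  i=2: a_2=2, p_2 = 2*1 + 0 = 2, q_2 = 2*11 + 1 = 23.
  i=3: a_3=7, p_3 = 7*2 + 1 = 15, q_3 = 7*23 + 11 = 172.
  i=4: a_4=11, p_4 = 11*15 + 2 = 167, q_4 = 11*172 + 23 = 1915.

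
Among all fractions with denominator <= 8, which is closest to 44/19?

7/3

Expand x = 44/19 as a continued fraction with the Euclidean algorithm:
  44 = 2*19 + 6, so a_0 = 2.
  19 = 3*6 + 1, so a_1 = 3.
  6 = 6*1 + 0, so a_2 = 6.
so x = [2; 3, 6].
Convergents (p_i = a_i*p_{i-1} + p_{i-2}, q_i = a_i*q_{i-1} + q_{i-2} with p_{-2}=0, p_{-1}=1, q_{-2}=1, q_{-1}=0), until the denominator exceeds 8:
  i=0: a_0=2, p_0 = 2*1 + 0 = 2, q_0 = 2*0 + 1 = 1.
  i=1: a_1=3, p_1 = 3*2 + 1 = 7, q_1 = 3*1 + 0 = 3.
  i=2: a_2=6, p_2 = 6*7 + 2 = 44, q_2 = 6*3 + 1 = 19.
q_2 = 19 > 8, so the last convergent with denominator <= 8 is p_1/q_1 = 7/3.
The closest fraction with denominator <= 8 is either p_1/q_1 or the intermediate fraction (k*p_1 + p_0)/(k*q_1 + q_0) with the largest k >= 1 whose denominator stays <= 8; these approach x as k grows, and every other convergent or intermediate fraction in range is farther away.
Largest k: floor((8 - q_0)/q_1) = floor((8 - 1)/3) = 2.
That gives (2*7 + 2)/(2*3 + 1) = 16/7.
Compare the errors: |x - 7/3| = |44*3 - 7*19|/(19*3) = 1/57, and |x - 16/7| = |44*7 - 16*19|/(19*7) = 4/133.
Cross-multiplying, 1*133 = 133 < 228 = 4*57, so 1/57 is smaller: the convergent 7/3 is closer to x than 16/7.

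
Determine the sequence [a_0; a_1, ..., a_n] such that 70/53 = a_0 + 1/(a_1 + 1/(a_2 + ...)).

[1; 3, 8, 2]

Run the Euclidean algorithm on 70 and 53; the successive quotients are the partial quotients a_0, a_1, ... (each step inverts the fractional part left over by the previous one):
  70 = 1*53 + 17, so a_0 = 1.
  53 = 3*17 + 2, so a_1 = 3.
  17 = 8*2 + 1, so a_2 = 8.
  2 = 2*1 + 0, so a_3 = 2.
The remainder reaches 0 after 4 divisions, so the expansion has 4 partial quotients, read off in order.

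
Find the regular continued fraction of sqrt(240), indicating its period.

Write x_i = (sqrt(240) + m_i)/d_i with (m_0, d_0) = (0, 1). a_0 = floor(sqrt(240)) = 15, since 15^2 = 225 <= 240 < 256 = 16^2.
Iterate m_{i+1} = d_i*a_i - m_i, d_{i+1} = (240 - m_{i+1}^2)/d_i, a_{i+1} = floor((a_0 + m_{i+1})/d_{i+1}):
  m_1 = 1*15 - 0 = 15, d_1 = (240 - 15^2)/1 = 15/1 = 15, a_1 = floor((15 + 15)/15) = 2.
  m_2 = 15*2 - 15 = 15, d_2 = (240 - 15^2)/15 = 15/15 = 1, a_2 = floor((15 + 15)/1) = 30.
  m_3 = 1*30 - 15 = 15, d_3 = (240 - 15^2)/1 = 15/1 = 15: (m_3, d_3) = (m_1, d_1) = (15, 15), so from here the quotients repeat a_1, a_2; the period length is 2.
Hence the expansion of sqrt(240) is a_0 = 15 followed by the repeating block 2, 30 (period 2).

[15; (2, 30)]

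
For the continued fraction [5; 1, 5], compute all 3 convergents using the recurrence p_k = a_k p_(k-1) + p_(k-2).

5/1, 6/1, 35/6

Using the convergent recurrence p_i = a_i*p_{i-1} + p_{i-2}, q_i = a_i*q_{i-1} + q_{i-2} with p_{-2}=0, p_{-1}=1, q_{-2}=1, q_{-1}=0:
  i=0: a_0=5, p_0 = 5*1 + 0 = 5, q_0 = 5*0 + 1 = 1.
  i=1: a_1=1, p_1 = 1*5 + 1 = 6, q_1 = 1*1 + 0 = 1.
  i=2: a_2=5, p_2 = 5*6 + 5 = 35, q_2 = 5*1 + 1 = 6.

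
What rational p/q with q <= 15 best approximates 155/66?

33/14

Expand x = 155/66 as a continued fraction with the Euclidean algorithm:
  155 = 2*66 + 23, so a_0 = 2.
  66 = 2*23 + 20, so a_1 = 2.
  23 = 1*20 + 3, so a_2 = 1.
  20 = 6*3 + 2, so a_3 = 6.
  3 = 1*2 + 1, so a_4 = 1.
  2 = 2*1 + 0, so a_5 = 2.
so x = [2; 2, 1, 6, 1, 2].
Convergents (p_i = a_i*p_{i-1} + p_{i-2}, q_i = a_i*q_{i-1} + q_{i-2} with p_{-2}=0, p_{-1}=1, q_{-2}=1, q_{-1}=0), until the denominator exceeds 15:
  i=0: a_0=2, p_0 = 2*1 + 0 = 2, q_0 = 2*0 + 1 = 1.
  i=1: a_1=2, p_1 = 2*2 + 1 = 5, q_1 = 2*1 + 0 = 2.
  i=2: a_2=1, p_2 = 1*5 + 2 = 7, q_2 = 1*2 + 1 = 3.
  i=3: a_3=6, p_3 = 6*7 + 5 = 47, q_3 = 6*3 + 2 = 20.
q_3 = 20 > 15, so the last convergent with denominator <= 15 is p_2/q_2 = 7/3.
The closest fraction with denominator <= 15 is either p_2/q_2 or the intermediate fraction (k*p_2 + p_1)/(k*q_2 + q_1) with the largest k >= 1 whose denominator stays <= 15; these approach x as k grows, and every other convergent or intermediate fraction in range is farther away.
Largest k: floor((15 - q_1)/q_2) = floor((15 - 2)/3) = 4.
That gives (4*7 + 5)/(4*3 + 2) = 33/14.
Compare the errors: |x - 7/3| = |155*3 - 7*66|/(66*3) = 3/198, and |x - 33/14| = |155*14 - 33*66|/(66*14) = 8/924.
Cross-multiplying, 8*198 = 1584 < 2772 = 3*924, so 8/924 is smaller: the intermediate fraction 33/14 is closer to x than 7/3.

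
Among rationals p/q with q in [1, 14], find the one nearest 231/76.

Expand x = 231/76 as a continued fraction with the Euclidean algorithm:
  231 = 3*76 + 3, so a_0 = 3.
  76 = 25*3 + 1, so a_1 = 25.
  3 = 3*1 + 0, so a_2 = 3.
so x = [3; 25, 3].
Convergents (p_i = a_i*p_{i-1} + p_{i-2}, q_i = a_i*q_{i-1} + q_{i-2} with p_{-2}=0, p_{-1}=1, q_{-2}=1, q_{-1}=0), until the denominator exceeds 14:
  i=0: a_0=3, p_0 = 3*1 + 0 = 3, q_0 = 3*0 + 1 = 1.
  i=1: a_1=25, p_1 = 25*3 + 1 = 76, q_1 = 25*1 + 0 = 25.
q_1 = 25 > 14, so the last convergent with denominator <= 14 is p_0/q_0 = 3/1.
The closest fraction with denominator <= 14 is either p_0/q_0 or the intermediate fraction (k*p_0 + p_{-1})/(k*q_0 + q_{-1}) with the largest k >= 1 whose denominator stays <= 14; these approach x as k grows, and every other convergent or intermediate fraction in range is farther away.
Largest k: floor((14 - q_{-1})/q_0) = floor((14 - 0)/1) = 14 (using the seeds p_{-1} = 1, q_{-1} = 0).
That gives (14*3 + 1)/(14*1 + 0) = 43/14.
Compare the errors: |x - 3/1| = |231*1 - 3*76|/(76*1) = 3/76, and |x - 43/14| = |231*14 - 43*76|/(76*14) = 34/1064.
Cross-multiplying, 34*76 = 2584 < 3192 = 3*1064, so 34/1064 is smaller: the intermediate fraction 43/14 is closer to x than 3/1.

43/14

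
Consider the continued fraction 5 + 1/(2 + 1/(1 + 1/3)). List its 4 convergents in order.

5/1, 11/2, 16/3, 59/11

Using the convergent recurrence p_i = a_i*p_{i-1} + p_{i-2}, q_i = a_i*q_{i-1} + q_{i-2} with p_{-2}=0, p_{-1}=1, q_{-2}=1, q_{-1}=0:
  i=0: a_0=5, p_0 = 5*1 + 0 = 5, q_0 = 5*0 + 1 = 1.
  i=1: a_1=2, p_1 = 2*5 + 1 = 11, q_1 = 2*1 + 0 = 2.
  i=2: a_2=1, p_2 = 1*11 + 5 = 16, q_2 = 1*2 + 1 = 3.
  i=3: a_3=3, p_3 = 3*16 + 11 = 59, q_3 = 3*3 + 2 = 11.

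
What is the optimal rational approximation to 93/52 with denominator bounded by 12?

Expand x = 93/52 as a continued fraction with the Euclidean algorithm:
  93 = 1*52 + 41, so a_0 = 1.
  52 = 1*41 + 11, so a_1 = 1.
  41 = 3*11 + 8, so a_2 = 3.
  11 = 1*8 + 3, so a_3 = 1.
  8 = 2*3 + 2, so a_4 = 2.
  3 = 1*2 + 1, so a_5 = 1.
  2 = 2*1 + 0, so a_6 = 2.
so x = [1; 1, 3, 1, 2, 1, 2].
Convergents (p_i = a_i*p_{i-1} + p_{i-2}, q_i = a_i*q_{i-1} + q_{i-2} with p_{-2}=0, p_{-1}=1, q_{-2}=1, q_{-1}=0), until the denominator exceeds 12:
  i=0: a_0=1, p_0 = 1*1 + 0 = 1, q_0 = 1*0 + 1 = 1.
  i=1: a_1=1, p_1 = 1*1 + 1 = 2, q_1 = 1*1 + 0 = 1.
  i=2: a_2=3, p_2 = 3*2 + 1 = 7, q_2 = 3*1 + 1 = 4.
  i=3: a_3=1, p_3 = 1*7 + 2 = 9, q_3 = 1*4 + 1 = 5.
  i=4: a_4=2, p_4 = 2*9 + 7 = 25, q_4 = 2*5 + 4 = 14.
q_4 = 14 > 12, so the last convergent with denominator <= 12 is p_3/q_3 = 9/5.
The closest fraction with denominator <= 12 is either p_3/q_3 or the intermediate fraction (k*p_3 + p_2)/(k*q_3 + q_2) with the largest k >= 1 whose denominator stays <= 12; these approach x as k grows, and every other convergent or intermediate fraction in range is farther away.
Largest k: floor((12 - q_2)/q_3) = floor((12 - 4)/5) = 1.
That gives (1*9 + 7)/(1*5 + 4) = 16/9.
Compare the errors: |x - 9/5| = |93*5 - 9*52|/(52*5) = 3/260, and |x - 16/9| = |93*9 - 16*52|/(52*9) = 5/468.
Cross-multiplying, 5*260 = 1300 < 1404 = 3*468, so 5/468 is smaller: the intermediate fraction 16/9 is closer to x than 9/5.

16/9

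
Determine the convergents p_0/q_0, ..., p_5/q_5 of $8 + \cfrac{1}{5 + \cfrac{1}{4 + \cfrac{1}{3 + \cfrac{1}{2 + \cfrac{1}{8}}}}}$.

Using the convergent recurrence p_i = a_i*p_{i-1} + p_{i-2}, q_i = a_i*q_{i-1} + q_{i-2} with p_{-2}=0, p_{-1}=1, q_{-2}=1, q_{-1}=0:
  i=0: a_0=8, p_0 = 8*1 + 0 = 8, q_0 = 8*0 + 1 = 1.
  i=1: a_1=5, p_1 = 5*8 + 1 = 41, q_1 = 5*1 + 0 = 5.
  i=2: a_2=4, p_2 = 4*41 + 8 = 172, q_2 = 4*5 + 1 = 21.
  i=3: a_3=3, p_3 = 3*172 + 41 = 557, q_3 = 3*21 + 5 = 68.
  i=4: a_4=2, p_4 = 2*557 + 172 = 1286, q_4 = 2*68 + 21 = 157.
  i=5: a_5=8, p_5 = 8*1286 + 557 = 10845, q_5 = 8*157 + 68 = 1324.

8/1, 41/5, 172/21, 557/68, 1286/157, 10845/1324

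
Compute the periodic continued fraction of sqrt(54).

[7; (2, 1, 6, 1, 2, 14)]

Write x_i = (sqrt(54) + m_i)/d_i with (m_0, d_0) = (0, 1). a_0 = floor(sqrt(54)) = 7, since 7^2 = 49 <= 54 < 64 = 8^2.
Iterate m_{i+1} = d_i*a_i - m_i, d_{i+1} = (54 - m_{i+1}^2)/d_i, a_{i+1} = floor((a_0 + m_{i+1})/d_{i+1}):
  m_1 = 1*7 - 0 = 7, d_1 = (54 - 7^2)/1 = 5/1 = 5, a_1 = floor((7 + 7)/5) = 2.
  m_2 = 5*2 - 7 = 3, d_2 = (54 - 3^2)/5 = 45/5 = 9, a_2 = floor((7 + 3)/9) = 1.
  m_3 = 9*1 - 3 = 6, d_3 = (54 - 6^2)/9 = 18/9 = 2, a_3 = floor((7 + 6)/2) = 6.
  m_4 = 2*6 - 6 = 6, d_4 = (54 - 6^2)/2 = 18/2 = 9, a_4 = floor((7 + 6)/9) = 1.
  m_5 = 9*1 - 6 = 3, d_5 = (54 - 3^2)/9 = 45/9 = 5, a_5 = floor((7 + 3)/5) = 2.
  m_6 = 5*2 - 3 = 7, d_6 = (54 - 7^2)/5 = 5/5 = 1, a_6 = floor((7 + 7)/1) = 14.
  m_7 = 1*14 - 7 = 7, d_7 = (54 - 7^2)/1 = 5/1 = 5: (m_7, d_7) = (m_1, d_1) = (7, 5), so from here the quotients repeat a_1, ..., a_6; the period length is 6.
Hence the expansion of sqrt(54) is a_0 = 7 followed by the repeating block 2, 1, 6, 1, 2, 14 (period 6).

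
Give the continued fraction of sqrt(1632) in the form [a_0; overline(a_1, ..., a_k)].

Write x_i = (sqrt(1632) + m_i)/d_i with (m_0, d_0) = (0, 1). a_0 = floor(sqrt(1632)) = 40, since 40^2 = 1600 <= 1632 < 1681 = 41^2.
Iterate m_{i+1} = d_i*a_i - m_i, d_{i+1} = (1632 - m_{i+1}^2)/d_i, a_{i+1} = floor((a_0 + m_{i+1})/d_{i+1}):
  m_1 = 1*40 - 0 = 40, d_1 = (1632 - 40^2)/1 = 32/1 = 32, a_1 = floor((40 + 40)/32) = 2.
  m_2 = 32*2 - 40 = 24, d_2 = (1632 - 24^2)/32 = 1056/32 = 33, a_2 = floor((40 + 24)/33) = 1.
  m_3 = 33*1 - 24 = 9, d_3 = (1632 - 9^2)/33 = 1551/33 = 47, a_3 = floor((40 + 9)/47) = 1.
  m_4 = 47*1 - 9 = 38, d_4 = (1632 - 38^2)/47 = 188/47 = 4, a_4 = floor((40 + 38)/4) = 19.
  m_5 = 4*19 - 38 = 38, d_5 = (1632 - 38^2)/4 = 188/4 = 47, a_5 = floor((40 + 38)/47) = 1.
  m_6 = 47*1 - 38 = 9, d_6 = (1632 - 9^2)/47 = 1551/47 = 33, a_6 = floor((40 + 9)/33) = 1.
  m_7 = 33*1 - 9 = 24, d_7 = (1632 - 24^2)/33 = 1056/33 = 32, a_7 = floor((40 + 24)/32) = 2.
  m_8 = 32*2 - 24 = 40, d_8 = (1632 - 40^2)/32 = 32/32 = 1, a_8 = floor((40 + 40)/1) = 80.
  m_9 = 1*80 - 40 = 40, d_9 = (1632 - 40^2)/1 = 32/1 = 32: (m_9, d_9) = (m_1, d_1) = (40, 32), so from here the quotients repeat a_1, ..., a_8; the period length is 8.
Hence the expansion of sqrt(1632) is a_0 = 40 followed by the repeating block 2, 1, 1, 19, 1, 1, 2, 80 (period 8).

[40; overline(2, 1, 1, 19, 1, 1, 2, 80)]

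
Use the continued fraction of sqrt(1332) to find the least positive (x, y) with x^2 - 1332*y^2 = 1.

(x, y) = (73, 2)

First expand sqrt(1332) as a continued fraction. With x_i = (sqrt(1332) + m_i)/d_i and (m_0, d_0) = (0, 1): a_0 = floor(sqrt(1332)) = 36, since 36^2 = 1296 <= 1332 < 1369 = 37^2.
Iterate m_{i+1} = d_i*a_i - m_i, d_{i+1} = (1332 - m_{i+1}^2)/d_i, a_{i+1} = floor((a_0 + m_{i+1})/d_{i+1}):
  m_1 = 1*36 - 0 = 36, d_1 = (1332 - 36^2)/1 = 36/1 = 36, a_1 = floor((36 + 36)/36) = 2.
  m_2 = 36*2 - 36 = 36, d_2 = (1332 - 36^2)/36 = 36/36 = 1, a_2 = floor((36 + 36)/1) = 72.
  m_3 = 1*72 - 36 = 36, d_3 = (1332 - 36^2)/1 = 36/1 = 36: (m_3, d_3) = (m_1, d_1) = (36, 36), so from here the quotients repeat a_1, a_2; the period length is 2.
So sqrt(1332) = [36; (2, 72)] with period length k = 2.
k is even, so the fundamental solution of x^2 - 1332y^2 = 1 is (p_{k-1}, q_{k-1}) = (p_1, q_1); compute convergents through index 1.
Convergents (p_i = a_i*p_{i-1} + p_{i-2}, q_i = a_i*q_{i-1} + q_{i-2} with p_{-2}=0, p_{-1}=1, q_{-2}=1, q_{-1}=0):
  i=0: a_0=36, p_0 = 36*1 + 0 = 36, q_0 = 36*0 + 1 = 1.
  i=1: a_1=2, p_1 = 2*36 + 1 = 73, q_1 = 2*1 + 0 = 2.
Check: 73^2 - 1332*2^2 = 5329 - 5328 = 1, so (x, y) = (73, 2) solves the equation, and by the theorem it is the least positive solution.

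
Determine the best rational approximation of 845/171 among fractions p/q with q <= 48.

84/17

Expand x = 845/171 as a continued fraction with the Euclidean algorithm:
  845 = 4*171 + 161, so a_0 = 4.
  171 = 1*161 + 10, so a_1 = 1.
  161 = 16*10 + 1, so a_2 = 16.
  10 = 10*1 + 0, so a_3 = 10.
so x = [4; 1, 16, 10].
Convergents (p_i = a_i*p_{i-1} + p_{i-2}, q_i = a_i*q_{i-1} + q_{i-2} with p_{-2}=0, p_{-1}=1, q_{-2}=1, q_{-1}=0), until the denominator exceeds 48:
  i=0: a_0=4, p_0 = 4*1 + 0 = 4, q_0 = 4*0 + 1 = 1.
  i=1: a_1=1, p_1 = 1*4 + 1 = 5, q_1 = 1*1 + 0 = 1.
  i=2: a_2=16, p_2 = 16*5 + 4 = 84, q_2 = 16*1 + 1 = 17.
  i=3: a_3=10, p_3 = 10*84 + 5 = 845, q_3 = 10*17 + 1 = 171.
q_3 = 171 > 48, so the last convergent with denominator <= 48 is p_2/q_2 = 84/17.
The closest fraction with denominator <= 48 is either p_2/q_2 or the intermediate fraction (k*p_2 + p_1)/(k*q_2 + q_1) with the largest k >= 1 whose denominator stays <= 48; these approach x as k grows, and every other convergent or intermediate fraction in range is farther away.
Largest k: floor((48 - q_1)/q_2) = floor((48 - 1)/17) = 2.
That gives (2*84 + 5)/(2*17 + 1) = 173/35.
Compare the errors: |x - 84/17| = |845*17 - 84*171|/(171*17) = 1/2907, and |x - 173/35| = |845*35 - 173*171|/(171*35) = 8/5985.
Cross-multiplying, 1*5985 = 5985 < 23256 = 8*2907, so 1/2907 is smaller: the convergent 84/17 is closer to x than 173/35.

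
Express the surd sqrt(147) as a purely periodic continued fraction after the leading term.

Write x_i = (sqrt(147) + m_i)/d_i with (m_0, d_0) = (0, 1). a_0 = floor(sqrt(147)) = 12, since 12^2 = 144 <= 147 < 169 = 13^2.
Iterate m_{i+1} = d_i*a_i - m_i, d_{i+1} = (147 - m_{i+1}^2)/d_i, a_{i+1} = floor((a_0 + m_{i+1})/d_{i+1}):
  m_1 = 1*12 - 0 = 12, d_1 = (147 - 12^2)/1 = 3/1 = 3, a_1 = floor((12 + 12)/3) = 8.
  m_2 = 3*8 - 12 = 12, d_2 = (147 - 12^2)/3 = 3/3 = 1, a_2 = floor((12 + 12)/1) = 24.
  m_3 = 1*24 - 12 = 12, d_3 = (147 - 12^2)/1 = 3/1 = 3: (m_3, d_3) = (m_1, d_1) = (12, 3), so from here the quotients repeat a_1, a_2; the period length is 2.
Hence the expansion of sqrt(147) is a_0 = 12 followed by the repeating block 8, 24 (period 2).

[12; (8, 24)]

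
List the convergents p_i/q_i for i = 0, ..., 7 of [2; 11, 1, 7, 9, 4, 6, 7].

Using the convergent recurrence p_i = a_i*p_{i-1} + p_{i-2}, q_i = a_i*q_{i-1} + q_{i-2} with p_{-2}=0, p_{-1}=1, q_{-2}=1, q_{-1}=0:
  i=0: a_0=2, p_0 = 2*1 + 0 = 2, q_0 = 2*0 + 1 = 1.
  i=1: a_1=11, p_1 = 11*2 + 1 = 23, q_1 = 11*1 + 0 = 11.
  i=2: a_2=1, p_2 = 1*23 + 2 = 25, q_2 = 1*11 + 1 = 12.
  i=3: a_3=7, p_3 = 7*25 + 23 = 198, q_3 = 7*12 + 11 = 95.
  i=4: a_4=9, p_4 = 9*198 + 25 = 1807, q_4 = 9*95 + 12 = 867.
  i=5: a_5=4, p_5 = 4*1807 + 198 = 7426, q_5 = 4*867 + 95 = 3563.
  i=6: a_6=6, p_6 = 6*7426 + 1807 = 46363, q_6 = 6*3563 + 867 = 22245.
  i=7: a_7=7, p_7 = 7*46363 + 7426 = 331967, q_7 = 7*22245 + 3563 = 159278.

2/1, 23/11, 25/12, 198/95, 1807/867, 7426/3563, 46363/22245, 331967/159278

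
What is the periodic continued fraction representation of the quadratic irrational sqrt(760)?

[27; (1, 1, 3, 5, 1, 5, 3, 1, 1, 54)]

Write x_i = (sqrt(760) + m_i)/d_i with (m_0, d_0) = (0, 1). a_0 = floor(sqrt(760)) = 27, since 27^2 = 729 <= 760 < 784 = 28^2.
Iterate m_{i+1} = d_i*a_i - m_i, d_{i+1} = (760 - m_{i+1}^2)/d_i, a_{i+1} = floor((a_0 + m_{i+1})/d_{i+1}):
  m_1 = 1*27 - 0 = 27, d_1 = (760 - 27^2)/1 = 31/1 = 31, a_1 = floor((27 + 27)/31) = 1.
  m_2 = 31*1 - 27 = 4, d_2 = (760 - 4^2)/31 = 744/31 = 24, a_2 = floor((27 + 4)/24) = 1.
  m_3 = 24*1 - 4 = 20, d_3 = (760 - 20^2)/24 = 360/24 = 15, a_3 = floor((27 + 20)/15) = 3.
  m_4 = 15*3 - 20 = 25, d_4 = (760 - 25^2)/15 = 135/15 = 9, a_4 = floor((27 + 25)/9) = 5.
  m_5 = 9*5 - 25 = 20, d_5 = (760 - 20^2)/9 = 360/9 = 40, a_5 = floor((27 + 20)/40) = 1.
  m_6 = 40*1 - 20 = 20, d_6 = (760 - 20^2)/40 = 360/40 = 9, a_6 = floor((27 + 20)/9) = 5.
  m_7 = 9*5 - 20 = 25, d_7 = (760 - 25^2)/9 = 135/9 = 15, a_7 = floor((27 + 25)/15) = 3.
  m_8 = 15*3 - 25 = 20, d_8 = (760 - 20^2)/15 = 360/15 = 24, a_8 = floor((27 + 20)/24) = 1.
  m_9 = 24*1 - 20 = 4, d_9 = (760 - 4^2)/24 = 744/24 = 31, a_9 = floor((27 + 4)/31) = 1.
  m_10 = 31*1 - 4 = 27, d_10 = (760 - 27^2)/31 = 31/31 = 1, a_10 = floor((27 + 27)/1) = 54.
  m_11 = 1*54 - 27 = 27, d_11 = (760 - 27^2)/1 = 31/1 = 31: (m_11, d_11) = (m_1, d_1) = (27, 31), so from here the quotients repeat a_1, ..., a_10; the period length is 10.
Hence the expansion of sqrt(760) is a_0 = 27 followed by the repeating block 1, 1, 3, 5, 1, 5, 3, 1, 1, 54 (period 10).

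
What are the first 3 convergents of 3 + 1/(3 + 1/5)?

3/1, 10/3, 53/16

Using the convergent recurrence p_i = a_i*p_{i-1} + p_{i-2}, q_i = a_i*q_{i-1} + q_{i-2} with p_{-2}=0, p_{-1}=1, q_{-2}=1, q_{-1}=0:
  i=0: a_0=3, p_0 = 3*1 + 0 = 3, q_0 = 3*0 + 1 = 1.
  i=1: a_1=3, p_1 = 3*3 + 1 = 10, q_1 = 3*1 + 0 = 3.
  i=2: a_2=5, p_2 = 5*10 + 3 = 53, q_2 = 5*3 + 1 = 16.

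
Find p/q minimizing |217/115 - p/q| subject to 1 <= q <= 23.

17/9

Expand x = 217/115 as a continued fraction with the Euclidean algorithm:
  217 = 1*115 + 102, so a_0 = 1.
  115 = 1*102 + 13, so a_1 = 1.
  102 = 7*13 + 11, so a_2 = 7.
  13 = 1*11 + 2, so a_3 = 1.
  11 = 5*2 + 1, so a_4 = 5.
  2 = 2*1 + 0, so a_5 = 2.
so x = [1; 1, 7, 1, 5, 2].
Convergents (p_i = a_i*p_{i-1} + p_{i-2}, q_i = a_i*q_{i-1} + q_{i-2} with p_{-2}=0, p_{-1}=1, q_{-2}=1, q_{-1}=0), until the denominator exceeds 23:
  i=0: a_0=1, p_0 = 1*1 + 0 = 1, q_0 = 1*0 + 1 = 1.
  i=1: a_1=1, p_1 = 1*1 + 1 = 2, q_1 = 1*1 + 0 = 1.
  i=2: a_2=7, p_2 = 7*2 + 1 = 15, q_2 = 7*1 + 1 = 8.
  i=3: a_3=1, p_3 = 1*15 + 2 = 17, q_3 = 1*8 + 1 = 9.
  i=4: a_4=5, p_4 = 5*17 + 15 = 100, q_4 = 5*9 + 8 = 53.
q_4 = 53 > 23, so the last convergent with denominator <= 23 is p_3/q_3 = 17/9.
The closest fraction with denominator <= 23 is either p_3/q_3 or the intermediate fraction (k*p_3 + p_2)/(k*q_3 + q_2) with the largest k >= 1 whose denominator stays <= 23; these approach x as k grows, and every other convergent or intermediate fraction in range is farther away.
Largest k: floor((23 - q_2)/q_3) = floor((23 - 8)/9) = 1.
That gives (1*17 + 15)/(1*9 + 8) = 32/17.
Compare the errors: |x - 17/9| = |217*9 - 17*115|/(115*9) = 2/1035, and |x - 32/17| = |217*17 - 32*115|/(115*17) = 9/1955.
Cross-multiplying, 2*1955 = 3910 < 9315 = 9*1035, so 2/1035 is smaller: the convergent 17/9 is closer to x than 32/17.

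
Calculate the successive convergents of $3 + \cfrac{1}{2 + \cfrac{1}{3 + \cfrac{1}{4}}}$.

Using the convergent recurrence p_i = a_i*p_{i-1} + p_{i-2}, q_i = a_i*q_{i-1} + q_{i-2} with p_{-2}=0, p_{-1}=1, q_{-2}=1, q_{-1}=0:
  i=0: a_0=3, p_0 = 3*1 + 0 = 3, q_0 = 3*0 + 1 = 1.
  i=1: a_1=2, p_1 = 2*3 + 1 = 7, q_1 = 2*1 + 0 = 2.
  i=2: a_2=3, p_2 = 3*7 + 3 = 24, q_2 = 3*2 + 1 = 7.
  i=3: a_3=4, p_3 = 4*24 + 7 = 103, q_3 = 4*7 + 2 = 30.

3/1, 7/2, 24/7, 103/30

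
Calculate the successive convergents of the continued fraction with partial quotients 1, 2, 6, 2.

1/1, 3/2, 19/13, 41/28

Using the convergent recurrence p_i = a_i*p_{i-1} + p_{i-2}, q_i = a_i*q_{i-1} + q_{i-2} with p_{-2}=0, p_{-1}=1, q_{-2}=1, q_{-1}=0:
  i=0: a_0=1, p_0 = 1*1 + 0 = 1, q_0 = 1*0 + 1 = 1.
  i=1: a_1=2, p_1 = 2*1 + 1 = 3, q_1 = 2*1 + 0 = 2.
  i=2: a_2=6, p_2 = 6*3 + 1 = 19, q_2 = 6*2 + 1 = 13.
  i=3: a_3=2, p_3 = 2*19 + 3 = 41, q_3 = 2*13 + 2 = 28.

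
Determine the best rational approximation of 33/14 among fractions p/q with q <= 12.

26/11

Expand x = 33/14 as a continued fraction with the Euclidean algorithm:
  33 = 2*14 + 5, so a_0 = 2.
  14 = 2*5 + 4, so a_1 = 2.
  5 = 1*4 + 1, so a_2 = 1.
  4 = 4*1 + 0, so a_3 = 4.
so x = [2; 2, 1, 4].
Convergents (p_i = a_i*p_{i-1} + p_{i-2}, q_i = a_i*q_{i-1} + q_{i-2} with p_{-2}=0, p_{-1}=1, q_{-2}=1, q_{-1}=0), until the denominator exceeds 12:
  i=0: a_0=2, p_0 = 2*1 + 0 = 2, q_0 = 2*0 + 1 = 1.
  i=1: a_1=2, p_1 = 2*2 + 1 = 5, q_1 = 2*1 + 0 = 2.
  i=2: a_2=1, p_2 = 1*5 + 2 = 7, q_2 = 1*2 + 1 = 3.
  i=3: a_3=4, p_3 = 4*7 + 5 = 33, q_3 = 4*3 + 2 = 14.
q_3 = 14 > 12, so the last convergent with denominator <= 12 is p_2/q_2 = 7/3.
The closest fraction with denominator <= 12 is either p_2/q_2 or the intermediate fraction (k*p_2 + p_1)/(k*q_2 + q_1) with the largest k >= 1 whose denominator stays <= 12; these approach x as k grows, and every other convergent or intermediate fraction in range is farther away.
Largest k: floor((12 - q_1)/q_2) = floor((12 - 2)/3) = 3.
That gives (3*7 + 5)/(3*3 + 2) = 26/11.
Compare the errors: |x - 7/3| = |33*3 - 7*14|/(14*3) = 1/42, and |x - 26/11| = |33*11 - 26*14|/(14*11) = 1/154.
Cross-multiplying, 1*42 = 42 < 154 = 1*154, so 1/154 is smaller: the intermediate fraction 26/11 is closer to x than 7/3.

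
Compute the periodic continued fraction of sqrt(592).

[24; (3, 48)]

Write x_i = (sqrt(592) + m_i)/d_i with (m_0, d_0) = (0, 1). a_0 = floor(sqrt(592)) = 24, since 24^2 = 576 <= 592 < 625 = 25^2.
Iterate m_{i+1} = d_i*a_i - m_i, d_{i+1} = (592 - m_{i+1}^2)/d_i, a_{i+1} = floor((a_0 + m_{i+1})/d_{i+1}):
  m_1 = 1*24 - 0 = 24, d_1 = (592 - 24^2)/1 = 16/1 = 16, a_1 = floor((24 + 24)/16) = 3.
  m_2 = 16*3 - 24 = 24, d_2 = (592 - 24^2)/16 = 16/16 = 1, a_2 = floor((24 + 24)/1) = 48.
  m_3 = 1*48 - 24 = 24, d_3 = (592 - 24^2)/1 = 16/1 = 16: (m_3, d_3) = (m_1, d_1) = (24, 16), so from here the quotients repeat a_1, a_2; the period length is 2.
Hence the expansion of sqrt(592) is a_0 = 24 followed by the repeating block 3, 48 (period 2).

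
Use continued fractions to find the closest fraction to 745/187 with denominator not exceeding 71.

247/62

Expand x = 745/187 as a continued fraction with the Euclidean algorithm:
  745 = 3*187 + 184, so a_0 = 3.
  187 = 1*184 + 3, so a_1 = 1.
  184 = 61*3 + 1, so a_2 = 61.
  3 = 3*1 + 0, so a_3 = 3.
so x = [3; 1, 61, 3].
Convergents (p_i = a_i*p_{i-1} + p_{i-2}, q_i = a_i*q_{i-1} + q_{i-2} with p_{-2}=0, p_{-1}=1, q_{-2}=1, q_{-1}=0), until the denominator exceeds 71:
  i=0: a_0=3, p_0 = 3*1 + 0 = 3, q_0 = 3*0 + 1 = 1.
  i=1: a_1=1, p_1 = 1*3 + 1 = 4, q_1 = 1*1 + 0 = 1.
  i=2: a_2=61, p_2 = 61*4 + 3 = 247, q_2 = 61*1 + 1 = 62.
  i=3: a_3=3, p_3 = 3*247 + 4 = 745, q_3 = 3*62 + 1 = 187.
q_3 = 187 > 71, so the last convergent with denominator <= 71 is p_2/q_2 = 247/62.
The closest fraction with denominator <= 71 is either p_2/q_2 or the intermediate fraction (k*p_2 + p_1)/(k*q_2 + q_1) with the largest k >= 1 whose denominator stays <= 71; these approach x as k grows, and every other convergent or intermediate fraction in range is farther away.
Largest k: floor((71 - q_1)/q_2) = floor((71 - 1)/62) = 1.
That gives (1*247 + 4)/(1*62 + 1) = 251/63.
Compare the errors: |x - 247/62| = |745*62 - 247*187|/(187*62) = 1/11594, and |x - 251/63| = |745*63 - 251*187|/(187*63) = 2/11781.
Cross-multiplying, 1*11781 = 11781 < 23188 = 2*11594, so 1/11594 is smaller: the convergent 247/62 is closer to x than 251/63.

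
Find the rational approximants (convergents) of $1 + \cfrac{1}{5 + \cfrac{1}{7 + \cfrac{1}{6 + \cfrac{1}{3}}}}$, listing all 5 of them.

1/1, 6/5, 43/36, 264/221, 835/699

Using the convergent recurrence p_i = a_i*p_{i-1} + p_{i-2}, q_i = a_i*q_{i-1} + q_{i-2} with p_{-2}=0, p_{-1}=1, q_{-2}=1, q_{-1}=0:
  i=0: a_0=1, p_0 = 1*1 + 0 = 1, q_0 = 1*0 + 1 = 1.
  i=1: a_1=5, p_1 = 5*1 + 1 = 6, q_1 = 5*1 + 0 = 5.
  i=2: a_2=7, p_2 = 7*6 + 1 = 43, q_2 = 7*5 + 1 = 36.
  i=3: a_3=6, p_3 = 6*43 + 6 = 264, q_3 = 6*36 + 5 = 221.
  i=4: a_4=3, p_4 = 3*264 + 43 = 835, q_4 = 3*221 + 36 = 699.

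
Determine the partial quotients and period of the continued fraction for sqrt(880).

Write x_i = (sqrt(880) + m_i)/d_i with (m_0, d_0) = (0, 1). a_0 = floor(sqrt(880)) = 29, since 29^2 = 841 <= 880 < 900 = 30^2.
Iterate m_{i+1} = d_i*a_i - m_i, d_{i+1} = (880 - m_{i+1}^2)/d_i, a_{i+1} = floor((a_0 + m_{i+1})/d_{i+1}):
  m_1 = 1*29 - 0 = 29, d_1 = (880 - 29^2)/1 = 39/1 = 39, a_1 = floor((29 + 29)/39) = 1.
  m_2 = 39*1 - 29 = 10, d_2 = (880 - 10^2)/39 = 780/39 = 20, a_2 = floor((29 + 10)/20) = 1.
  m_3 = 20*1 - 10 = 10, d_3 = (880 - 10^2)/20 = 780/20 = 39, a_3 = floor((29 + 10)/39) = 1.
  m_4 = 39*1 - 10 = 29, d_4 = (880 - 29^2)/39 = 39/39 = 1, a_4 = floor((29 + 29)/1) = 58.
  m_5 = 1*58 - 29 = 29, d_5 = (880 - 29^2)/1 = 39/1 = 39: (m_5, d_5) = (m_1, d_1) = (29, 39), so from here the quotients repeat a_1, ..., a_4; the period length is 4.
Hence the expansion of sqrt(880) is a_0 = 29 followed by the repeating block 1, 1, 1, 58 (period 4).

[29; (1, 1, 1, 58)]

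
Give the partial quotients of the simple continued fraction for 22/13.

Run the Euclidean algorithm on 22 and 13; the successive quotients are the partial quotients a_0, a_1, ... (each step inverts the fractional part left over by the previous one):
  22 = 1*13 + 9, so a_0 = 1.
  13 = 1*9 + 4, so a_1 = 1.
  9 = 2*4 + 1, so a_2 = 2.
  4 = 4*1 + 0, so a_3 = 4.
The remainder reaches 0 after 4 divisions, so the expansion has 4 partial quotients, read off in order.

[1; 1, 2, 4]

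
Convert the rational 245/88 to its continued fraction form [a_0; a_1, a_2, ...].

Run the Euclidean algorithm on 245 and 88; the successive quotients are the partial quotients a_0, a_1, ... (each step inverts the fractional part left over by the previous one):
  245 = 2*88 + 69, so a_0 = 2.
  88 = 1*69 + 19, so a_1 = 1.
  69 = 3*19 + 12, so a_2 = 3.
  19 = 1*12 + 7, so a_3 = 1.
  12 = 1*7 + 5, so a_4 = 1.
  7 = 1*5 + 2, so a_5 = 1.
  5 = 2*2 + 1, so a_6 = 2.
  2 = 2*1 + 0, so a_7 = 2.
The remainder reaches 0 after 8 divisions, so the expansion has 8 partial quotients, read off in order.

[2; 1, 3, 1, 1, 1, 2, 2]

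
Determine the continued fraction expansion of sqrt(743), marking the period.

[27; (3, 1, 7, 27, 7, 1, 3, 54)]

Write x_i = (sqrt(743) + m_i)/d_i with (m_0, d_0) = (0, 1). a_0 = floor(sqrt(743)) = 27, since 27^2 = 729 <= 743 < 784 = 28^2.
Iterate m_{i+1} = d_i*a_i - m_i, d_{i+1} = (743 - m_{i+1}^2)/d_i, a_{i+1} = floor((a_0 + m_{i+1})/d_{i+1}):
  m_1 = 1*27 - 0 = 27, d_1 = (743 - 27^2)/1 = 14/1 = 14, a_1 = floor((27 + 27)/14) = 3.
  m_2 = 14*3 - 27 = 15, d_2 = (743 - 15^2)/14 = 518/14 = 37, a_2 = floor((27 + 15)/37) = 1.
  m_3 = 37*1 - 15 = 22, d_3 = (743 - 22^2)/37 = 259/37 = 7, a_3 = floor((27 + 22)/7) = 7.
  m_4 = 7*7 - 22 = 27, d_4 = (743 - 27^2)/7 = 14/7 = 2, a_4 = floor((27 + 27)/2) = 27.
  m_5 = 2*27 - 27 = 27, d_5 = (743 - 27^2)/2 = 14/2 = 7, a_5 = floor((27 + 27)/7) = 7.
  m_6 = 7*7 - 27 = 22, d_6 = (743 - 22^2)/7 = 259/7 = 37, a_6 = floor((27 + 22)/37) = 1.
  m_7 = 37*1 - 22 = 15, d_7 = (743 - 15^2)/37 = 518/37 = 14, a_7 = floor((27 + 15)/14) = 3.
  m_8 = 14*3 - 15 = 27, d_8 = (743 - 27^2)/14 = 14/14 = 1, a_8 = floor((27 + 27)/1) = 54.
  m_9 = 1*54 - 27 = 27, d_9 = (743 - 27^2)/1 = 14/1 = 14: (m_9, d_9) = (m_1, d_1) = (27, 14), so from here the quotients repeat a_1, ..., a_8; the period length is 8.
Hence the expansion of sqrt(743) is a_0 = 27 followed by the repeating block 3, 1, 7, 27, 7, 1, 3, 54 (period 8).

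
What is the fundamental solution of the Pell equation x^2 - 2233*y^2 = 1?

First expand sqrt(2233) as a continued fraction. With x_i = (sqrt(2233) + m_i)/d_i and (m_0, d_0) = (0, 1): a_0 = floor(sqrt(2233)) = 47, since 47^2 = 2209 <= 2233 < 2304 = 48^2.
Iterate m_{i+1} = d_i*a_i - m_i, d_{i+1} = (2233 - m_{i+1}^2)/d_i, a_{i+1} = floor((a_0 + m_{i+1})/d_{i+1}):
  m_1 = 1*47 - 0 = 47, d_1 = (2233 - 47^2)/1 = 24/1 = 24, a_1 = floor((47 + 47)/24) = 3.
  m_2 = 24*3 - 47 = 25, d_2 = (2233 - 25^2)/24 = 1608/24 = 67, a_2 = floor((47 + 25)/67) = 1.
  m_3 = 67*1 - 25 = 42, d_3 = (2233 - 42^2)/67 = 469/67 = 7, a_3 = floor((47 + 42)/7) = 12.
  m_4 = 7*12 - 42 = 42, d_4 = (2233 - 42^2)/7 = 469/7 = 67, a_4 = floor((47 + 42)/67) = 1.
  m_5 = 67*1 - 42 = 25, d_5 = (2233 - 25^2)/67 = 1608/67 = 24, a_5 = floor((47 + 25)/24) = 3.
  m_6 = 24*3 - 25 = 47, d_6 = (2233 - 47^2)/24 = 24/24 = 1, a_6 = floor((47 + 47)/1) = 94.
  m_7 = 1*94 - 47 = 47, d_7 = (2233 - 47^2)/1 = 24/1 = 24: (m_7, d_7) = (m_1, d_1) = (47, 24), so from here the quotients repeat a_1, ..., a_6; the period length is 6.
So sqrt(2233) = [47; (3, 1, 12, 1, 3, 94)] with period length k = 6.
k is even, so the fundamental solution of x^2 - 2233y^2 = 1 is (p_{k-1}, q_{k-1}) = (p_5, q_5); compute convergents through index 5.
Convergents (p_i = a_i*p_{i-1} + p_{i-2}, q_i = a_i*q_{i-1} + q_{i-2} with p_{-2}=0, p_{-1}=1, q_{-2}=1, q_{-1}=0):
  i=0: a_0=47, p_0 = 47*1 + 0 = 47, q_0 = 47*0 + 1 = 1.
  i=1: a_1=3, p_1 = 3*47 + 1 = 142, q_1 = 3*1 + 0 = 3.
  i=2: a_2=1, p_2 = 1*142 + 47 = 189, q_2 = 1*3 + 1 = 4.
  i=3: a_3=12, p_3 = 12*189 + 142 = 2410, q_3 = 12*4 + 3 = 51.
  i=4: a_4=1, p_4 = 1*2410 + 189 = 2599, q_4 = 1*51 + 4 = 55.
  i=5: a_5=3, p_5 = 3*2599 + 2410 = 10207, q_5 = 3*55 + 51 = 216.
Check: 10207^2 - 2233*216^2 = 104182849 - 104182848 = 1, so (x, y) = (10207, 216) solves the equation, and by the theorem it is the least positive solution.

(x, y) = (10207, 216)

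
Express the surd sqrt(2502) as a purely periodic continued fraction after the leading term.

[50; (50, 100)]

Write x_i = (sqrt(2502) + m_i)/d_i with (m_0, d_0) = (0, 1). a_0 = floor(sqrt(2502)) = 50, since 50^2 = 2500 <= 2502 < 2601 = 51^2.
Iterate m_{i+1} = d_i*a_i - m_i, d_{i+1} = (2502 - m_{i+1}^2)/d_i, a_{i+1} = floor((a_0 + m_{i+1})/d_{i+1}):
  m_1 = 1*50 - 0 = 50, d_1 = (2502 - 50^2)/1 = 2/1 = 2, a_1 = floor((50 + 50)/2) = 50.
  m_2 = 2*50 - 50 = 50, d_2 = (2502 - 50^2)/2 = 2/2 = 1, a_2 = floor((50 + 50)/1) = 100.
  m_3 = 1*100 - 50 = 50, d_3 = (2502 - 50^2)/1 = 2/1 = 2: (m_3, d_3) = (m_1, d_1) = (50, 2), so from here the quotients repeat a_1, a_2; the period length is 2.
Hence the expansion of sqrt(2502) is a_0 = 50 followed by the repeating block 50, 100 (period 2).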